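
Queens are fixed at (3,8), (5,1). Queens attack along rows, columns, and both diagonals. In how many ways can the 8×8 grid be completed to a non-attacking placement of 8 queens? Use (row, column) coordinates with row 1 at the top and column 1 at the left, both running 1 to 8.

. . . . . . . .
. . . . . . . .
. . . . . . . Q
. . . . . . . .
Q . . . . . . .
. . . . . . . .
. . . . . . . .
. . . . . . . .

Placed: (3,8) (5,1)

Branch on row 1: col 2 → 1; col 3 → 1; col 4 → 2; col 7 → 0.
Sum: 1 + 1 + 2 + 0 = 4.

4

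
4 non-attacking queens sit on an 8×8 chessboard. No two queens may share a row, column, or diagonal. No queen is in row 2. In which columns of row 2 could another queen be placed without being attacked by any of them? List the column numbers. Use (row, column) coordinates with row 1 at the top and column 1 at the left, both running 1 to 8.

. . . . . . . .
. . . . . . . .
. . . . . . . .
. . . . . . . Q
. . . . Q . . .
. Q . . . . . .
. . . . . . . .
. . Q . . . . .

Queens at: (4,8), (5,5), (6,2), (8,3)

(4,8) attacks row 2 at column 8 and diagonals 6.
(5,5) attacks row 2 at column 5 and diagonals 2, 8.
(6,2) attacks row 2 at column 2 and diagonals 6.
(8,3) attacks row 2 at column 3.
Attacked columns: {2, 3, 5, 6, 8}. Safe: {1, 4, 7}.

columns 1, 4, 7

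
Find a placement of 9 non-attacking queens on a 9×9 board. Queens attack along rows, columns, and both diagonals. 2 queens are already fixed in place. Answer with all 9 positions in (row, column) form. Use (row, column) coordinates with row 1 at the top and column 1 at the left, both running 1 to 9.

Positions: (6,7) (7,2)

(1,4) (2,1) (3,9) (4,6) (5,3) (6,7) (7,2) (8,8) (9,5)

Row 1: attacked by (6,7)→{2,7}; (7,2)→{2,8}. Safe: 1, 3, 4, 5, 6, 9. Place at column 4.
Row 2: attacked by (1,4)→{3,4,5}; (6,7)→{3,7}; (7,2)→{2,7}. Safe: 1, 6, 8, 9. Place at column 1.
Row 3: attacked by (1,4)→{2,4,6}; (2,1)→{1,2}; (6,7)→{4,7}; (7,2)→{2,6}. Safe: 3, 5, 8, 9. Place at column 9.
Row 4: attacked by (1,4)→{1,4,7}; (2,1)→{1,3}; (3,9)→{8,9}; (6,7)→{5,7,9}; (7,2)→{2,5}. Safe: 6. Place at column 6.
Row 5: attacked by (1,4)→{4,8}; (2,1)→{1,4}; (3,9)→{7,9}; (4,6)→{5,6,7}; (6,7)→{6,7,8}; (7,2)→{2,4}. Safe: 3. Place at column 3.
Row 8: attacked by (1,4)→{4}; (2,1)→{1,7}; (3,9)→{4,9}; (4,6)→{2,6}; (5,3)→{3,6}; (6,7)→{5,7,9}; (7,2)→{1,2,3}. Safe: 8. Place at column 8.
Row 9: attacked by (1,4)→{4}; (2,1)→{1,8}; (3,9)→{3,9}; (4,6)→{1,6}; (5,3)→{3,7}; (6,7)→{4,7}; (7,2)→{2,4}; (8,8)→{7,8,9}. Safe: 5. Place at column 5.
Columns [4, 1, 9, 6, 3, 7, 2, 8, 5], r−c [-3, 1, -6, -2, 2, -1, 5, 0, 4], r+c [5, 3, 12, 10, 8, 13, 9, 16, 14] are all distinct, so no two queens attack.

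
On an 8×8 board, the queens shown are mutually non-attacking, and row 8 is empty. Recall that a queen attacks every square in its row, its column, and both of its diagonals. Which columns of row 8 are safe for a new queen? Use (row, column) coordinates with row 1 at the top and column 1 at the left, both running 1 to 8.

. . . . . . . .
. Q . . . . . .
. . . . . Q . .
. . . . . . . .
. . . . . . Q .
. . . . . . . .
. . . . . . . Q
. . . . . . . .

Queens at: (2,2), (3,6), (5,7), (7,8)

columns 3, 5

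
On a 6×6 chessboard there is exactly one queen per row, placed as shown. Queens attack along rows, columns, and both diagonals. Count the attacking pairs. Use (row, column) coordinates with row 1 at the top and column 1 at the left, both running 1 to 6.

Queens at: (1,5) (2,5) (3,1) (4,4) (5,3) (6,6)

4

Same column: (1,5)–(2,5) (column 5).
Same diagonal: (3,1)–(5,3) (|3−5| = |1−3| = 2); (4,4)–(5,3) (|4−5| = |4−3| = 1); (4,4)–(6,6) (|4−6| = |4−6| = 2).
Total attacking pairs: 4.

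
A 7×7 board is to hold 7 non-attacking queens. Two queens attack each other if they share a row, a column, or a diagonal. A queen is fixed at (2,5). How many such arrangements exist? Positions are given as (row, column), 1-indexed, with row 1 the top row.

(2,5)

Branch on row 1: col 1 → 1; col 2 → 3; col 3 → 1; col 7 → 1.
Sum: 1 + 3 + 1 + 1 = 6.

6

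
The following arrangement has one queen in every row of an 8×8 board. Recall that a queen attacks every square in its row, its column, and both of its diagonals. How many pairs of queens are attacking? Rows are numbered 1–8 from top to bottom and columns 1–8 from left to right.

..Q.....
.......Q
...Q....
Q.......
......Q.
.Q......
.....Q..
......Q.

3

Same column: (5,7)–(8,7) (column 7).
Same diagonal: (1,3)–(5,7) (|1−5| = |3−7| = 4); (7,6)–(8,7) (|7−8| = |6−7| = 1).
Total attacking pairs: 3.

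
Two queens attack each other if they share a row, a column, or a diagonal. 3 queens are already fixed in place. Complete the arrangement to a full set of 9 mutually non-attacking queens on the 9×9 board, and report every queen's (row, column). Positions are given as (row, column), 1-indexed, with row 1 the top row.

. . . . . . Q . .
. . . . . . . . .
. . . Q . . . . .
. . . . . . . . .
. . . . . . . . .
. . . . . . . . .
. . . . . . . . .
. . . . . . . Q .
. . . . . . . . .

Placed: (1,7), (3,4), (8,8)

Row 2: attacked by (1,7)→{6,7,8}; (3,4)→{3,4,5}; (8,8)→{2,8}. Safe: 1, 9. Place at column 1.
Row 4: attacked by (1,7)→{4,7}; (2,1)→{1,3}; (3,4)→{3,4,5}; (8,8)→{4,8}. Safe: 2, 6, 9. Place at column 6.
Row 5: attacked by (1,7)→{3,7}; (2,1)→{1,4}; (3,4)→{2,4,6}; (4,6)→{5,6,7}; (8,8)→{5,8}. Safe: 9. Place at column 9.
Row 6: attacked by (1,7)→{2,7}; (2,1)→{1,5}; (3,4)→{1,4,7}; (4,6)→{4,6,8}; (5,9)→{8,9}; (8,8)→{6,8}. Safe: 3. Place at column 3.
Row 7: attacked by (1,7)→{1,7}; (2,1)→{1,6}; (3,4)→{4,8}; (4,6)→{3,6,9}; (5,9)→{7,9}; (6,3)→{2,3,4}; (8,8)→{7,8,9}. Safe: 5. Place at column 5.
Row 9: attacked by (1,7)→{7}; (2,1)→{1,8}; (3,4)→{4}; (4,6)→{1,6}; (5,9)→{5,9}; (6,3)→{3,6}; (7,5)→{3,5,7}; (8,8)→{7,8,9}. Safe: 2. Place at column 2.
Columns [7, 1, 4, 6, 9, 3, 5, 8, 2], r−c [-6, 1, -1, -2, -4, 3, 2, 0, 7], r+c [8, 3, 7, 10, 14, 9, 12, 16, 11] are all distinct, so no two queens attack.

(1,7) (2,1) (3,4) (4,6) (5,9) (6,3) (7,5) (8,8) (9,2)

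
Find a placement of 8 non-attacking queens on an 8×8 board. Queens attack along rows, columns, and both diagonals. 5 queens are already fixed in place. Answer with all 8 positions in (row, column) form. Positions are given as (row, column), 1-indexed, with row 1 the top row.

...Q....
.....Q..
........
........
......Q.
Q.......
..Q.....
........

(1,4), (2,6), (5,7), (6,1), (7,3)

(1,4) (2,6) (3,8) (4,2) (5,7) (6,1) (7,3) (8,5)

Row 3: attacked by (1,4)→{2,4,6}; (2,6)→{5,6,7}; (5,7)→{5,7}; (6,1)→{1,4}; (7,3)→{3,7}. Safe: 8. Place at column 8.
Row 4: attacked by (1,4)→{1,4,7}; (2,6)→{4,6,8}; (3,8)→{7,8}; (5,7)→{6,7,8}; (6,1)→{1,3}; (7,3)→{3,6}. Safe: 2, 5. Place at column 2.
Row 8: attacked by (1,4)→{4}; (2,6)→{6}; (3,8)→{3,8}; (4,2)→{2,6}; (5,7)→{4,7}; (6,1)→{1,3}; (7,3)→{2,3,4}. Safe: 5. Place at column 5.
Columns [4, 6, 8, 2, 7, 1, 3, 5], r−c [-3, -4, -5, 2, -2, 5, 4, 3], r+c [5, 8, 11, 6, 12, 7, 10, 13] are all distinct, so no two queens attack.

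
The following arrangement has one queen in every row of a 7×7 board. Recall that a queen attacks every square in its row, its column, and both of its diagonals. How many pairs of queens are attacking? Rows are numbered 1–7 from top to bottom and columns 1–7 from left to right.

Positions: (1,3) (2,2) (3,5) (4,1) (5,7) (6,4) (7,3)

6

Same column: (1,3)–(7,3) (column 3).
Same diagonal: (1,3)–(2,2) (|1−2| = |3−2| = 1); (1,3)–(3,5) (|1−3| = |3−5| = 2); (1,3)–(5,7) (|1−5| = |3−7| = 4); (3,5)–(5,7) (|3−5| = |5−7| = 2); (6,4)–(7,3) (|6−7| = |4−3| = 1).
Total attacking pairs: 6.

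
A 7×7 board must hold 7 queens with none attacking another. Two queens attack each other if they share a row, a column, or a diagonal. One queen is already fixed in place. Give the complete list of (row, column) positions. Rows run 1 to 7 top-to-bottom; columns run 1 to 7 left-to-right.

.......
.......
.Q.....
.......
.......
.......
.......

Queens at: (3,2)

(1,1) (2,5) (3,2) (4,6) (5,3) (6,7) (7,4)

Row 1: attacked by (3,2)→{2,4}. Safe: 1, 3, 5, 6, 7. Place at column 1.
Row 2: attacked by (1,1)→{1,2}; (3,2)→{1,2,3}. Safe: 4, 5, 6, 7. Place at column 5.
Row 4: attacked by (1,1)→{1,4}; (2,5)→{3,5,7}; (3,2)→{1,2,3}. Safe: 6. Place at column 6.
Row 5: attacked by (1,1)→{1,5}; (2,5)→{2,5}; (3,2)→{2,4}; (4,6)→{5,6,7}. Safe: 3. Place at column 3.
Row 6: attacked by (1,1)→{1,6}; (2,5)→{1,5}; (3,2)→{2,5}; (4,6)→{4,6}; (5,3)→{2,3,4}. Safe: 7. Place at column 7.
Row 7: attacked by (1,1)→{1,7}; (2,5)→{5}; (3,2)→{2,6}; (4,6)→{3,6}; (5,3)→{1,3,5}; (6,7)→{6,7}. Safe: 4. Place at column 4.
Columns [1, 5, 2, 6, 3, 7, 4], r−c [0, -3, 1, -2, 2, -1, 3], r+c [2, 7, 5, 10, 8, 13, 11] are all distinct, so no two queens attack.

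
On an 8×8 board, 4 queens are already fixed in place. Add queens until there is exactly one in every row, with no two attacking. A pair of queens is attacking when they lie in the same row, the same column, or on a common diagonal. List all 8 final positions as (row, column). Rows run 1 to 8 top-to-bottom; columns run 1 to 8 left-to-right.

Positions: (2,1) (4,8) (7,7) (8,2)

Row 1: attacked by (2,1)→{1,2}; (4,8)→{5,8}; (7,7)→{1,7}; (8,2)→{2}. Safe: 3, 4, 6. Place at column 4.
Row 3: attacked by (1,4)→{2,4,6}; (2,1)→{1,2}; (4,8)→{7,8}; (7,7)→{3,7}; (8,2)→{2,7}. Safe: 5. Place at column 5.
Row 5: attacked by (1,4)→{4,8}; (2,1)→{1,4}; (3,5)→{3,5,7}; (4,8)→{7,8}; (7,7)→{5,7}; (8,2)→{2,5}. Safe: 6. Place at column 6.
Row 6: attacked by (1,4)→{4}; (2,1)→{1,5}; (3,5)→{2,5,8}; (4,8)→{6,8}; (5,6)→{5,6,7}; (7,7)→{6,7,8}; (8,2)→{2,4}. Safe: 3. Place at column 3.
Columns [4, 1, 5, 8, 6, 3, 7, 2], r−c [-3, 1, -2, -4, -1, 3, 0, 6], r+c [5, 3, 8, 12, 11, 9, 14, 10] are all distinct, so no two queens attack.

(1,4) (2,1) (3,5) (4,8) (5,6) (6,3) (7,7) (8,2)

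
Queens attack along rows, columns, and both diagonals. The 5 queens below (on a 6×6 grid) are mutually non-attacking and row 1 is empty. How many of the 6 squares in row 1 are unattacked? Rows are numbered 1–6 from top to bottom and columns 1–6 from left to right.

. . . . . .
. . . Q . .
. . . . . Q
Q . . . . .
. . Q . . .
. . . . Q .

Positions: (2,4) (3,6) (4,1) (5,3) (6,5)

1

(2,4) attacks row 1 at column 4 and diagonals 3, 5.
(3,6) attacks row 1 at column 6 and diagonals 4.
(4,1) attacks row 1 at column 1 and diagonals 4.
(5,3) attacks row 1 at column 3.
(6,5) attacks row 1 at column 5.
Attacked columns: {1, 3, 4, 5, 6}. Safe: {2}.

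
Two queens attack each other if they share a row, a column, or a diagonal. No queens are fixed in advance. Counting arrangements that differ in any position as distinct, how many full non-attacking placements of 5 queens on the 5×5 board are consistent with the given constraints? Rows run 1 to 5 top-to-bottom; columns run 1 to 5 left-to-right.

10

Branch on row 1: col 1 → 2; col 2 → 2; col 3 → 2; col 4 → 2; col 5 → 2.
Sum: 2 + 2 + 2 + 2 + 2 = 10.
(This is the classic 5-queens count.)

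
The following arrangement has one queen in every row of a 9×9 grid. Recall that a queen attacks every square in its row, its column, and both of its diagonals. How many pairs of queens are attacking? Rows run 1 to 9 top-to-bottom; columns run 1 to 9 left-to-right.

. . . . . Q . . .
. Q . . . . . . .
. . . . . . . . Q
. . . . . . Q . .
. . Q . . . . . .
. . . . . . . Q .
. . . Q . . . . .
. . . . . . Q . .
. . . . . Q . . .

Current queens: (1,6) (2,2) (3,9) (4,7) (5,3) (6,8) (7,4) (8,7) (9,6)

Same column: (1,6)–(9,6) (column 6); (4,7)–(8,7) (column 7).
Same diagonal: (4,7)–(7,4) (|4−7| = |7−4| = 3); (7,4)–(9,6) (|7−9| = |4−6| = 2); (8,7)–(9,6) (|8−9| = |7−6| = 1).
Total attacking pairs: 5.

5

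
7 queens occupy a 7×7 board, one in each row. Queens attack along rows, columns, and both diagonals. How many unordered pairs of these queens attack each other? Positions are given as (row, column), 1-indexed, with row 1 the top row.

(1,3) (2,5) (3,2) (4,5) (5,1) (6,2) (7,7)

3

Same column: (2,5)–(4,5) (column 5); (3,2)–(6,2) (column 2).
Same diagonal: (5,1)–(6,2) (|5−6| = |1−2| = 1).
Total attacking pairs: 3.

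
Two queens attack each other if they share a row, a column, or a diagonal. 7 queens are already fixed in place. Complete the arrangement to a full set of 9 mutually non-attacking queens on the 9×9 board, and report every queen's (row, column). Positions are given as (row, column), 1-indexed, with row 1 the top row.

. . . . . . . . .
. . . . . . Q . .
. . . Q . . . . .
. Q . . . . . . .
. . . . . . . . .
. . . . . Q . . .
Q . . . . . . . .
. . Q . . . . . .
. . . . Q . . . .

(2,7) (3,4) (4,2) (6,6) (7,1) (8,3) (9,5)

(1,9) (2,7) (3,4) (4,2) (5,8) (6,6) (7,1) (8,3) (9,5)

Row 1: attacked by (2,7)→{6,7,8}; (3,4)→{2,4,6}; (4,2)→{2,5}; (6,6)→{1,6}; (7,1)→{1,7}; (8,3)→{3}; (9,5)→{5}. Safe: 9. Place at column 9.
Row 5: attacked by (1,9)→{5,9}; (2,7)→{4,7}; (3,4)→{2,4,6}; (4,2)→{1,2,3}; (6,6)→{5,6,7}; (7,1)→{1,3}; (8,3)→{3,6}; (9,5)→{1,5,9}. Safe: 8. Place at column 8.
Columns [9, 7, 4, 2, 8, 6, 1, 3, 5], r−c [-8, -5, -1, 2, -3, 0, 6, 5, 4], r+c [10, 9, 7, 6, 13, 12, 8, 11, 14] are all distinct, so no two queens attack.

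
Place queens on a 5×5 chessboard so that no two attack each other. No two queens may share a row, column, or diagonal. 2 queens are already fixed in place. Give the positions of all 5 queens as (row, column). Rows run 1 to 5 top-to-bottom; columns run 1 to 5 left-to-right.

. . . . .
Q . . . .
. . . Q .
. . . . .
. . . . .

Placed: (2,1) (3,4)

Row 1: attacked by (2,1)→{1,2}; (3,4)→{2,4}. Safe: 3, 5. Place at column 3.
Row 4: attacked by (1,3)→{3}; (2,1)→{1,3}; (3,4)→{3,4,5}. Safe: 2. Place at column 2.
Row 5: attacked by (1,3)→{3}; (2,1)→{1,4}; (3,4)→{2,4}; (4,2)→{1,2,3}. Safe: 5. Place at column 5.
Columns [3, 1, 4, 2, 5], r−c [-2, 1, -1, 2, 0], r+c [4, 3, 7, 6, 10] are all distinct, so no two queens attack.

(1,3) (2,1) (3,4) (4,2) (5,5)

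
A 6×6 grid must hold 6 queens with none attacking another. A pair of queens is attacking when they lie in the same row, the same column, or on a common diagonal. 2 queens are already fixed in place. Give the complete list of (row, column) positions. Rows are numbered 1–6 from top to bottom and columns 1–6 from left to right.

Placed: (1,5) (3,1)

(1,5) (2,3) (3,1) (4,6) (5,4) (6,2)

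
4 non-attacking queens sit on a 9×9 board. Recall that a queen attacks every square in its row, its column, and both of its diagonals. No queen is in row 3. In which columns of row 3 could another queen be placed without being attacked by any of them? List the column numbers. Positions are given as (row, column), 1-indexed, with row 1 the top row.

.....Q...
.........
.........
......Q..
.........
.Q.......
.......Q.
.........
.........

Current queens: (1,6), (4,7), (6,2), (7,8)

(1,6) attacks row 3 at column 6 and diagonals 4, 8.
(4,7) attacks row 3 at column 7 and diagonals 6, 8.
(6,2) attacks row 3 at column 2 and diagonals 5.
(7,8) attacks row 3 at column 8 and diagonals 4.
Attacked columns: {2, 4, 5, 6, 7, 8}. Safe: {1, 3, 9}.

columns 1, 3, 9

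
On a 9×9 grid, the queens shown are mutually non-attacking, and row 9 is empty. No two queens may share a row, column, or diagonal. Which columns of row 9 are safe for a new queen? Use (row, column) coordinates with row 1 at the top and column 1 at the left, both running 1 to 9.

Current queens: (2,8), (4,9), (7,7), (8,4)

columns 2, 6

(2,8) attacks row 9 at column 8 and diagonals 1.
(4,9) attacks row 9 at column 9 and diagonals 4.
(7,7) attacks row 9 at column 7 and diagonals 5, 9.
(8,4) attacks row 9 at column 4 and diagonals 3, 5.
Attacked columns: {1, 3, 4, 5, 7, 8, 9}. Safe: {2, 6}.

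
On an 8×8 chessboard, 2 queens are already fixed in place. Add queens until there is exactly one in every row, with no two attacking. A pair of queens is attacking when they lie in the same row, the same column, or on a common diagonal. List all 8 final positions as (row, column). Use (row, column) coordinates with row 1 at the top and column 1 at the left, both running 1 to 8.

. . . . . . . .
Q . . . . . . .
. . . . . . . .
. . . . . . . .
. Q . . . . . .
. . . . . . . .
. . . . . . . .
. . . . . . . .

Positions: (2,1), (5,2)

Row 1: attacked by (2,1)→{1,2}; (5,2)→{2,6}. Safe: 3, 4, 5, 7, 8. Place at column 4.
Row 3: attacked by (1,4)→{2,4,6}; (2,1)→{1,2}; (5,2)→{2,4}. Safe: 3, 5, 7, 8. Place at column 5.
Row 4: attacked by (1,4)→{1,4,7}; (2,1)→{1,3}; (3,5)→{4,5,6}; (5,2)→{1,2,3}. Safe: 8. Place at column 8.
Row 6: attacked by (1,4)→{4}; (2,1)→{1,5}; (3,5)→{2,5,8}; (4,8)→{6,8}; (5,2)→{1,2,3}. Safe: 7. Place at column 7.
Row 7: attacked by (1,4)→{4}; (2,1)→{1,6}; (3,5)→{1,5}; (4,8)→{5,8}; (5,2)→{2,4}; (6,7)→{6,7,8}. Safe: 3. Place at column 3.
Row 8: attacked by (1,4)→{4}; (2,1)→{1,7}; (3,5)→{5}; (4,8)→{4,8}; (5,2)→{2,5}; (6,7)→{5,7}; (7,3)→{2,3,4}. Safe: 6. Place at column 6.
Columns [4, 1, 5, 8, 2, 7, 3, 6], r−c [-3, 1, -2, -4, 3, -1, 4, 2], r+c [5, 3, 8, 12, 7, 13, 10, 14] are all distinct, so no two queens attack.

(1,4) (2,1) (3,5) (4,8) (5,2) (6,7) (7,3) (8,6)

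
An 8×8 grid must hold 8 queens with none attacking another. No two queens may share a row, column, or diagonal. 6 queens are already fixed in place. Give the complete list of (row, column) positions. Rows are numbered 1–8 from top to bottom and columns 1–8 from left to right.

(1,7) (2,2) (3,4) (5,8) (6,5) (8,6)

Row 4: attacked by (1,7)→{4,7}; (2,2)→{2,4}; (3,4)→{3,4,5}; (5,8)→{7,8}; (6,5)→{3,5,7}; (8,6)→{2,6}. Safe: 1. Place at column 1.
Row 7: attacked by (1,7)→{1,7}; (2,2)→{2,7}; (3,4)→{4,8}; (4,1)→{1,4}; (5,8)→{6,8}; (6,5)→{4,5,6}; (8,6)→{5,6,7}. Safe: 3. Place at column 3.
Columns [7, 2, 4, 1, 8, 5, 3, 6], r−c [-6, 0, -1, 3, -3, 1, 4, 2], r+c [8, 4, 7, 5, 13, 11, 10, 14] are all distinct, so no two queens attack.

(1,7) (2,2) (3,4) (4,1) (5,8) (6,5) (7,3) (8,6)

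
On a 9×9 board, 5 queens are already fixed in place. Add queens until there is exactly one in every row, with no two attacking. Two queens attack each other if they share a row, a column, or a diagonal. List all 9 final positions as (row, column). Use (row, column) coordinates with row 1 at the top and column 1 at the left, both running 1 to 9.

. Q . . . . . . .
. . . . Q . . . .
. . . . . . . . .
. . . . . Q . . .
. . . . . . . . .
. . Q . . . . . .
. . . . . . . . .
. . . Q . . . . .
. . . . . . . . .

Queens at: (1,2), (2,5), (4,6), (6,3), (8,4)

Row 3: attacked by (1,2)→{2,4}; (2,5)→{4,5,6}; (4,6)→{5,6,7}; (6,3)→{3,6}; (8,4)→{4,9}. Safe: 1, 8. Place at column 8.
Row 5: attacked by (1,2)→{2,6}; (2,5)→{2,5,8}; (3,8)→{6,8}; (4,6)→{5,6,7}; (6,3)→{2,3,4}; (8,4)→{1,4,7}. Safe: 9. Place at column 9.
Row 7: attacked by (1,2)→{2,8}; (2,5)→{5}; (3,8)→{4,8}; (4,6)→{3,6,9}; (5,9)→{7,9}; (6,3)→{2,3,4}; (8,4)→{3,4,5}. Safe: 1. Place at column 1.
Row 9: attacked by (1,2)→{2}; (2,5)→{5}; (3,8)→{2,8}; (4,6)→{1,6}; (5,9)→{5,9}; (6,3)→{3,6}; (7,1)→{1,3}; (8,4)→{3,4,5}. Safe: 7. Place at column 7.
Columns [2, 5, 8, 6, 9, 3, 1, 4, 7], r−c [-1, -3, -5, -2, -4, 3, 6, 4, 2], r+c [3, 7, 11, 10, 14, 9, 8, 12, 16] are all distinct, so no two queens attack.

(1,2) (2,5) (3,8) (4,6) (5,9) (6,3) (7,1) (8,4) (9,7)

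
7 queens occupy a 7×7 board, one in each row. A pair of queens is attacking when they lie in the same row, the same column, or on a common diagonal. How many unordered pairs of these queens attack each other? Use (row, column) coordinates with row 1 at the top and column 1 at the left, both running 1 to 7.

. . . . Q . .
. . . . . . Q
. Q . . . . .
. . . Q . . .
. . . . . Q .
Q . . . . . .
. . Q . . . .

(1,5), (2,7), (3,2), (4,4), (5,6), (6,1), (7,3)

All columns are distinct and no two queens satisfy |Δrow| = |Δcol|, so no pair attacks.

0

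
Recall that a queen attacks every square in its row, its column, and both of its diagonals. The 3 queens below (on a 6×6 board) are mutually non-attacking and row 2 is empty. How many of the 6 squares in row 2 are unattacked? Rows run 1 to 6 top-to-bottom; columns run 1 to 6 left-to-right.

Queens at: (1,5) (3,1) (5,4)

(1,5) attacks row 2 at column 5 and diagonals 4, 6.
(3,1) attacks row 2 at column 1 and diagonals 2.
(5,4) attacks row 2 at column 4 and diagonals 1.
Attacked columns: {1, 2, 4, 5, 6}. Safe: {3}.

1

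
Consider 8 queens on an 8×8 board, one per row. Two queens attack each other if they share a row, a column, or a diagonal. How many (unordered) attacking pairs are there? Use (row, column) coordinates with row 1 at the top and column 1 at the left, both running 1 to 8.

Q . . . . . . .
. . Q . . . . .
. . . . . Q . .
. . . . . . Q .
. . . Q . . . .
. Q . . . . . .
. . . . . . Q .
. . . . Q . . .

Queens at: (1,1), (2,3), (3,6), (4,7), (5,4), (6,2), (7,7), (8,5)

4

Same column: (4,7)–(7,7) (column 7).
Same diagonal: (1,1)–(7,7) (|1−7| = |1−7| = 6); (3,6)–(4,7) (|3−4| = |6−7| = 1); (3,6)–(5,4) (|3−5| = |6−4| = 2).
Total attacking pairs: 4.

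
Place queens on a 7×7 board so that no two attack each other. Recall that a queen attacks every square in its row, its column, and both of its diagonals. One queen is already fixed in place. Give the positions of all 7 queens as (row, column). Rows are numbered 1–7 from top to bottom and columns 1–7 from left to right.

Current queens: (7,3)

Row 1: attacked by (7,3)→{3}. Safe: 1, 2, 4, 5, 6, 7. Place at column 1.
Row 2: attacked by (1,1)→{1,2}; (7,3)→{3}. Safe: 4, 5, 6, 7. Place at column 6.
Row 3: attacked by (1,1)→{1,3}; (2,6)→{5,6,7}; (7,3)→{3,7}. Safe: 2, 4. Place at column 4.
Row 4: attacked by (1,1)→{1,4}; (2,6)→{4,6}; (3,4)→{3,4,5}; (7,3)→{3,6}. Safe: 2, 7. Place at column 2.
Row 5: attacked by (1,1)→{1,5}; (2,6)→{3,6}; (3,4)→{2,4,6}; (4,2)→{1,2,3}; (7,3)→{1,3,5}. Safe: 7. Place at column 7.
Row 6: attacked by (1,1)→{1,6}; (2,6)→{2,6}; (3,4)→{1,4,7}; (4,2)→{2,4}; (5,7)→{6,7}; (7,3)→{2,3,4}. Safe: 5. Place at column 5.
Columns [1, 6, 4, 2, 7, 5, 3], r−c [0, -4, -1, 2, -2, 1, 4], r+c [2, 8, 7, 6, 12, 11, 10] are all distinct, so no two queens attack.

(1,1) (2,6) (3,4) (4,2) (5,7) (6,5) (7,3)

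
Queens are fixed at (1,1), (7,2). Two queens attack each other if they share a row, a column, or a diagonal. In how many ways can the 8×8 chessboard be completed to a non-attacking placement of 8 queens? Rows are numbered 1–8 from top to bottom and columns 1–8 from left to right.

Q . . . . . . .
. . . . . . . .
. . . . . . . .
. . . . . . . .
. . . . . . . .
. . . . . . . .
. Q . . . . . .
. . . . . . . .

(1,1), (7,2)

Branch on row 2: col 3 → 0; col 4 → 0; col 5 → 1; col 6 → 1; col 8 → 0.
Sum: 0 + 0 + 1 + 1 + 0 = 2.

2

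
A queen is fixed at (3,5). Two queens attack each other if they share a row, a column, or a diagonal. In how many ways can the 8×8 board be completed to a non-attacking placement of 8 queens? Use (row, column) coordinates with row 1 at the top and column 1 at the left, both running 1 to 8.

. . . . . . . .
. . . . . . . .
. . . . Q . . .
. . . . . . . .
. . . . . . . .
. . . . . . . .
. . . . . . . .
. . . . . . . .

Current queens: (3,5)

12

Branch on row 1: col 1 → 1; col 2 → 1; col 4 → 6; col 6 → 3; col 8 → 1.
Sum: 1 + 1 + 6 + 3 + 1 = 12.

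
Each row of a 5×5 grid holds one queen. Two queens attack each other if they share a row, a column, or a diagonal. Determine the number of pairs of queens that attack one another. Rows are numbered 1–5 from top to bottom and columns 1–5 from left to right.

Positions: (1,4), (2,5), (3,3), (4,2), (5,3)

Same column: (3,3)–(5,3) (column 3).
Same diagonal: (1,4)–(2,5) (|1−2| = |4−5| = 1); (3,3)–(4,2) (|3−4| = |3−2| = 1); (4,2)–(5,3) (|4−5| = |2−3| = 1).
Total attacking pairs: 4.

4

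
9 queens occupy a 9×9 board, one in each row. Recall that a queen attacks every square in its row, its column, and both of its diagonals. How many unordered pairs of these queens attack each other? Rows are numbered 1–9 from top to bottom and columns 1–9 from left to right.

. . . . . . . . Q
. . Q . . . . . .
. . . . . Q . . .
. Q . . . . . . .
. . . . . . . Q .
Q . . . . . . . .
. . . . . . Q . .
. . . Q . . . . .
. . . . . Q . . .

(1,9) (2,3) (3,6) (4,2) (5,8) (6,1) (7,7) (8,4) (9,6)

Same column: (3,6)–(9,6) (column 6).
Same diagonal: (3,6)–(5,8) (|3−5| = |6−8| = 2).
Total attacking pairs: 2.

2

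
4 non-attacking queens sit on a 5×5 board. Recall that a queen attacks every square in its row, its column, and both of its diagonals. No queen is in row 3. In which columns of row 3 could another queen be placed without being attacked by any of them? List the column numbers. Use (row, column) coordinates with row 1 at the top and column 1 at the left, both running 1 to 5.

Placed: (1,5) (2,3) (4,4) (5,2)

columns 1

(1,5) attacks row 3 at column 5 and diagonals 3.
(2,3) attacks row 3 at column 3 and diagonals 2, 4.
(4,4) attacks row 3 at column 4 and diagonals 3, 5.
(5,2) attacks row 3 at column 2 and diagonals 4.
Attacked columns: {2, 3, 4, 5}. Safe: {1}.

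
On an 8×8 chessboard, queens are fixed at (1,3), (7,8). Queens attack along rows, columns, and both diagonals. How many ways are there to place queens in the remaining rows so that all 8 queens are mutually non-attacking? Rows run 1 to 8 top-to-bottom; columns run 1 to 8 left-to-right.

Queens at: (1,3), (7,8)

Branch on row 2: col 1 → 0; col 5 → 1; col 6 → 2; col 7 → 0.
Sum: 0 + 1 + 2 + 0 = 3.

3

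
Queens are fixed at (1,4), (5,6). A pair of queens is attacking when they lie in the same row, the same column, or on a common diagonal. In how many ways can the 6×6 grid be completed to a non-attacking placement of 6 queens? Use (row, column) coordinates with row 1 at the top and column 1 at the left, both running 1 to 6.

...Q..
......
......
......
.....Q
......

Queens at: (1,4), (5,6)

Branch on row 2: col 1 → 1; col 2 → 0.
Sum: 1 + 0 = 1.

1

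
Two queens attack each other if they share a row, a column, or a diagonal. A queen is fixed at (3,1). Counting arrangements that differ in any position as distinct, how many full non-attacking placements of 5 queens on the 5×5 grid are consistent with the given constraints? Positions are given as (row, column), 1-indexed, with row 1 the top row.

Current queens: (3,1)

2

Branch on row 1: col 2 → 1; col 4 → 0; col 5 → 1.
Sum: 1 + 0 + 1 = 2.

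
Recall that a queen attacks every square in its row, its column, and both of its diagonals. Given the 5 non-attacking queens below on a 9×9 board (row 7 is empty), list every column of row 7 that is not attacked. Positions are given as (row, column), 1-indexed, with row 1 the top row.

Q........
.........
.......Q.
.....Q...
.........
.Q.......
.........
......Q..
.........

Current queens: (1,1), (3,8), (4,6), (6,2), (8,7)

columns 5

(1,1) attacks row 7 at column 1 and diagonals 7.
(3,8) attacks row 7 at column 8 and diagonals 4.
(4,6) attacks row 7 at column 6 and diagonals 3, 9.
(6,2) attacks row 7 at column 2 and diagonals 1, 3.
(8,7) attacks row 7 at column 7 and diagonals 6, 8.
Attacked columns: {1, 2, 3, 4, 6, 7, 8, 9}. Safe: {5}.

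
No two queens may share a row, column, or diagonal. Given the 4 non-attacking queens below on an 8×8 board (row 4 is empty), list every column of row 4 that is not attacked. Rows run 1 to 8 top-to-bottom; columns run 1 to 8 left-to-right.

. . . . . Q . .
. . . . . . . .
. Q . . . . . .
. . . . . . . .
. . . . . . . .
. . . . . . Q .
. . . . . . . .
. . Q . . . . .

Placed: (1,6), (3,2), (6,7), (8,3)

(1,6) attacks row 4 at column 6 and diagonals 3.
(3,2) attacks row 4 at column 2 and diagonals 1, 3.
(6,7) attacks row 4 at column 7 and diagonals 5.
(8,3) attacks row 4 at column 3 and diagonals 7.
Attacked columns: {1, 2, 3, 5, 6, 7}. Safe: {4, 8}.

columns 4, 8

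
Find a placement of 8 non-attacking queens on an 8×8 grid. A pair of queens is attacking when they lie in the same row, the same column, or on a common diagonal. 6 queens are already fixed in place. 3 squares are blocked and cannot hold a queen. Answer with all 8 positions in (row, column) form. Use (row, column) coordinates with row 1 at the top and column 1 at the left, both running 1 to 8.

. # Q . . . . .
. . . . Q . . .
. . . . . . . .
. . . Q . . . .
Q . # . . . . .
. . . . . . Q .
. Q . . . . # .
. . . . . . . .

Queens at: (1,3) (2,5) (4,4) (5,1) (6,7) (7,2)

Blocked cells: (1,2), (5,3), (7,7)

(1,3) (2,5) (3,8) (4,4) (5,1) (6,7) (7,2) (8,6)

Row 3: attacked by (1,3)→{1,3,5}; (2,5)→{4,5,6}; (4,4)→{3,4,5}; (5,1)→{1,3}; (6,7)→{4,7}; (7,2)→{2,6}. Safe: 8. Place at column 8.
Row 8: attacked by (1,3)→{3}; (2,5)→{5}; (3,8)→{3,8}; (4,4)→{4,8}; (5,1)→{1,4}; (6,7)→{5,7}; (7,2)→{1,2,3}. Safe: 6. Place at column 6.
Columns [3, 5, 8, 4, 1, 7, 2, 6], r−c [-2, -3, -5, 0, 4, -1, 5, 2], r+c [4, 7, 11, 8, 6, 13, 9, 14] are all distinct, so no two queens attack.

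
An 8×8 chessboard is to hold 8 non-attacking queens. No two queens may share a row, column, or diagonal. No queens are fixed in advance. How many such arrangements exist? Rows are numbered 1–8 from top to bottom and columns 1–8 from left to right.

92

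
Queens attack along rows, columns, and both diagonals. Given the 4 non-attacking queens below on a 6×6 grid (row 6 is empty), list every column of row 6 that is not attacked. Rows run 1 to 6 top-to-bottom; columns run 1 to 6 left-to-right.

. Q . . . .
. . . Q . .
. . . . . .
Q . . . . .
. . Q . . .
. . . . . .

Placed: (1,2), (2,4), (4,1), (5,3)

(1,2) attacks row 6 at column 2.
(2,4) attacks row 6 at column 4.
(4,1) attacks row 6 at column 1 and diagonals 3.
(5,3) attacks row 6 at column 3 and diagonals 2, 4.
Attacked columns: {1, 2, 3, 4}. Safe: {5, 6}.

columns 5, 6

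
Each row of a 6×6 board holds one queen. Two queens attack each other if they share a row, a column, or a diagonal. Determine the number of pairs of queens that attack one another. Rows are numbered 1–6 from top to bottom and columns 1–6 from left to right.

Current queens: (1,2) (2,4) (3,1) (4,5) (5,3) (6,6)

2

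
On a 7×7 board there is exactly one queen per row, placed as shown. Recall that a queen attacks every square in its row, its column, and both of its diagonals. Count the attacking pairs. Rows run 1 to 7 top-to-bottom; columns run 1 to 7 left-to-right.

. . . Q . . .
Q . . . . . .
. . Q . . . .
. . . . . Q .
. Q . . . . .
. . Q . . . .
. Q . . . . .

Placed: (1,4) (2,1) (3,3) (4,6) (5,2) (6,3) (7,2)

Same column: (3,3)–(6,3) (column 3); (5,2)–(7,2) (column 2).
Same diagonal: (5,2)–(6,3) (|5−6| = |2−3| = 1); (6,3)–(7,2) (|6−7| = |3−2| = 1).
Total attacking pairs: 4.

4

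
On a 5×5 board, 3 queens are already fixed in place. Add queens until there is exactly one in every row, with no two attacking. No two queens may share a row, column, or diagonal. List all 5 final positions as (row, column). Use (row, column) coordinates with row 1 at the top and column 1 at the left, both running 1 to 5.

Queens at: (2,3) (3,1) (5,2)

Row 1: attacked by (2,3)→{2,3,4}; (3,1)→{1,3}; (5,2)→{2}. Safe: 5. Place at column 5.
Row 4: attacked by (1,5)→{2,5}; (2,3)→{1,3,5}; (3,1)→{1,2}; (5,2)→{1,2,3}. Safe: 4. Place at column 4.
Columns [5, 3, 1, 4, 2], r−c [-4, -1, 2, 0, 3], r+c [6, 5, 4, 8, 7] are all distinct, so no two queens attack.

(1,5) (2,3) (3,1) (4,4) (5,2)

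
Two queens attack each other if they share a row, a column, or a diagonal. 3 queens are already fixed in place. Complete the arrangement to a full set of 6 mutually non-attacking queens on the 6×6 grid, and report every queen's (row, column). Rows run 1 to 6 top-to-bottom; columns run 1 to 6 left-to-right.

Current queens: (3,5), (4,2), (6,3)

Row 1: attacked by (3,5)→{3,5}; (4,2)→{2,5}; (6,3)→{3}. Safe: 1, 4, 6. Place at column 4.
Row 2: attacked by (1,4)→{3,4,5}; (3,5)→{4,5,6}; (4,2)→{2,4}; (6,3)→{3}. Safe: 1. Place at column 1.
Row 5: attacked by (1,4)→{4}; (2,1)→{1,4}; (3,5)→{3,5}; (4,2)→{1,2,3}; (6,3)→{2,3,4}. Safe: 6. Place at column 6.
Columns [4, 1, 5, 2, 6, 3], r−c [-3, 1, -2, 2, -1, 3], r+c [5, 3, 8, 6, 11, 9] are all distinct, so no two queens attack.

(1,4) (2,1) (3,5) (4,2) (5,6) (6,3)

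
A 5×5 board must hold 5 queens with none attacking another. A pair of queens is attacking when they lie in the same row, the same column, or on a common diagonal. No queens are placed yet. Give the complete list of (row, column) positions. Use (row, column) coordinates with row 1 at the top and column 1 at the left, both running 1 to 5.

Row 1: Safe: 1, 2, 3, 4, 5. Place at column 3.
Row 2: attacked by (1,3)→{2,3,4}. Safe: 1, 5. Place at column 5.
Row 3: attacked by (1,3)→{1,3,5}; (2,5)→{4,5}. Safe: 2. Place at column 2.
Row 4: attacked by (1,3)→{3}; (2,5)→{3,5}; (3,2)→{1,2,3}. Safe: 4. Place at column 4.
Row 5: attacked by (1,3)→{3}; (2,5)→{2,5}; (3,2)→{2,4}; (4,4)→{3,4,5}. Safe: 1. Place at column 1.
Columns [3, 5, 2, 4, 1], r−c [-2, -3, 1, 0, 4], r+c [4, 7, 5, 8, 6] are all distinct, so no two queens attack.

(1,3) (2,5) (3,2) (4,4) (5,1)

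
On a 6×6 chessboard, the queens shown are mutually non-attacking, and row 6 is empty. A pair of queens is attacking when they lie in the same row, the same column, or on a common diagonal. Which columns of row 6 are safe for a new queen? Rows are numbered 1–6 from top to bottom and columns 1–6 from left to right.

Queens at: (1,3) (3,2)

(1,3) attacks row 6 at column 3.
(3,2) attacks row 6 at column 2 and diagonals 5.
Attacked columns: {2, 3, 5}. Safe: {1, 4, 6}.

columns 1, 4, 6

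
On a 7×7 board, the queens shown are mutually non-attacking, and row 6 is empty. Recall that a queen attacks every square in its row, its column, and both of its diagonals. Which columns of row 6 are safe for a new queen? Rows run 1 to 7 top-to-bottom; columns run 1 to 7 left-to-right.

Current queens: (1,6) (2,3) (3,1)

(1,6) attacks row 6 at column 6 and diagonals 1.
(2,3) attacks row 6 at column 3 and diagonals 7.
(3,1) attacks row 6 at column 1 and diagonals 4.
Attacked columns: {1, 3, 4, 6, 7}. Safe: {2, 5}.

columns 2, 5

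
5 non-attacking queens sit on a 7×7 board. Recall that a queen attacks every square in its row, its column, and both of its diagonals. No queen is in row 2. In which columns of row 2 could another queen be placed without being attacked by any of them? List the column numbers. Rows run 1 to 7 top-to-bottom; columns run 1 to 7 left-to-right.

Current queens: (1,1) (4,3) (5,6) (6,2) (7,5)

(1,1) attacks row 2 at column 1 and diagonals 2.
(4,3) attacks row 2 at column 3 and diagonals 1, 5.
(5,6) attacks row 2 at column 6 and diagonals 3.
(6,2) attacks row 2 at column 2 and diagonals 6.
(7,5) attacks row 2 at column 5.
Attacked columns: {1, 2, 3, 5, 6}. Safe: {4, 7}.

columns 4, 7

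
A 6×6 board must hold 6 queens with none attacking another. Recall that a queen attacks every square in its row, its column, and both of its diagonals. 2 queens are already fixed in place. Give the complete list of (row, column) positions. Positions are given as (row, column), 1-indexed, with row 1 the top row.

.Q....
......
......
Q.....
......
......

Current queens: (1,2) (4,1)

Row 2: attacked by (1,2)→{1,2,3}; (4,1)→{1,3}. Safe: 4, 5, 6. Place at column 4.
Row 3: attacked by (1,2)→{2,4}; (2,4)→{3,4,5}; (4,1)→{1,2}. Safe: 6. Place at column 6.
Row 5: attacked by (1,2)→{2,6}; (2,4)→{1,4}; (3,6)→{4,6}; (4,1)→{1,2}. Safe: 3, 5. Place at column 3.
Row 6: attacked by (1,2)→{2}; (2,4)→{4}; (3,6)→{3,6}; (4,1)→{1,3}; (5,3)→{2,3,4}. Safe: 5. Place at column 5.
Columns [2, 4, 6, 1, 3, 5], r−c [-1, -2, -3, 3, 2, 1], r+c [3, 6, 9, 5, 8, 11] are all distinct, so no two queens attack.

(1,2) (2,4) (3,6) (4,1) (5,3) (6,5)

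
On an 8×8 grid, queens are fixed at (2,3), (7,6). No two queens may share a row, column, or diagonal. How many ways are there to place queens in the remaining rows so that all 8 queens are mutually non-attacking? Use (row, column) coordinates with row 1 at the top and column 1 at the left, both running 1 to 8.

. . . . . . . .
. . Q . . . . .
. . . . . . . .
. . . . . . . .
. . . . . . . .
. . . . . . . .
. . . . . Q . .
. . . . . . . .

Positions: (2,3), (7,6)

Branch on row 1: col 1 → 0; col 5 → 2; col 7 → 1; col 8 → 0.
Sum: 0 + 2 + 1 + 0 = 3.

3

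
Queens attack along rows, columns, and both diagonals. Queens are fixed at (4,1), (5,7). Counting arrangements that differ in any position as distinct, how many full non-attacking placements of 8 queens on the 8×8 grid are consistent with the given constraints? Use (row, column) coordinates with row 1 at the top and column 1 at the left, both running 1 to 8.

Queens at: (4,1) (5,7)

Branch on row 1: col 2 → 0; col 5 → 2; col 6 → 0; col 8 → 1.
Sum: 0 + 2 + 0 + 1 = 3.

3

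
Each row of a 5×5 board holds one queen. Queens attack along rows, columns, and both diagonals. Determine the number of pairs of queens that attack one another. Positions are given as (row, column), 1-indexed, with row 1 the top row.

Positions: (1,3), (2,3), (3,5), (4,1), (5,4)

Same column: (1,3)–(2,3) (column 3).
Same diagonal: (1,3)–(3,5) (|1−3| = |3−5| = 2); (2,3)–(4,1) (|2−4| = |3−1| = 2).
Total attacking pairs: 3.

3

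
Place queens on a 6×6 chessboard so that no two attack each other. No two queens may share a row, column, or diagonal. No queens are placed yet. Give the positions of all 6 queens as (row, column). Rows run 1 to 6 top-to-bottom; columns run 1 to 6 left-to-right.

(1,3) (2,6) (3,2) (4,5) (5,1) (6,4)

Row 1: Safe: 1, 2, 3, 4, 5, 6. Place at column 3.
Row 2: attacked by (1,3)→{2,3,4}. Safe: 1, 5, 6. Place at column 6.
Row 3: attacked by (1,3)→{1,3,5}; (2,6)→{5,6}. Safe: 2, 4. Place at column 2.
Row 4: attacked by (1,3)→{3,6}; (2,6)→{4,6}; (3,2)→{1,2,3}. Safe: 5. Place at column 5.
Row 5: attacked by (1,3)→{3}; (2,6)→{3,6}; (3,2)→{2,4}; (4,5)→{4,5,6}. Safe: 1. Place at column 1.
Row 6: attacked by (1,3)→{3}; (2,6)→{2,6}; (3,2)→{2,5}; (4,5)→{3,5}; (5,1)→{1,2}. Safe: 4. Place at column 4.
Columns [3, 6, 2, 5, 1, 4], r−c [-2, -4, 1, -1, 4, 2], r+c [4, 8, 5, 9, 6, 10] are all distinct, so no two queens attack.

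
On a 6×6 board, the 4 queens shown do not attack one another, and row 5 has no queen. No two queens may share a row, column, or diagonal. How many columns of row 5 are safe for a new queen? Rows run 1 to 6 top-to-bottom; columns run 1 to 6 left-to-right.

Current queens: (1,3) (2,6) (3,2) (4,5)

(1,3) attacks row 5 at column 3.
(2,6) attacks row 5 at column 6 and diagonals 3.
(3,2) attacks row 5 at column 2 and diagonals 4.
(4,5) attacks row 5 at column 5 and diagonals 4, 6.
Attacked columns: {2, 3, 4, 5, 6}. Safe: {1}.

1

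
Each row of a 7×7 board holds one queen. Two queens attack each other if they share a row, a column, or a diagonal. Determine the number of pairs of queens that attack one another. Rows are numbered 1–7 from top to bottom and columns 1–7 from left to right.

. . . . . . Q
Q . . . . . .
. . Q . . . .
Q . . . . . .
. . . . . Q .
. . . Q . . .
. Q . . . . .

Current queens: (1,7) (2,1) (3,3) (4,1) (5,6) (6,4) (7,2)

1

Same column: (2,1)–(4,1) (column 1).
Total attacking pairs: 1.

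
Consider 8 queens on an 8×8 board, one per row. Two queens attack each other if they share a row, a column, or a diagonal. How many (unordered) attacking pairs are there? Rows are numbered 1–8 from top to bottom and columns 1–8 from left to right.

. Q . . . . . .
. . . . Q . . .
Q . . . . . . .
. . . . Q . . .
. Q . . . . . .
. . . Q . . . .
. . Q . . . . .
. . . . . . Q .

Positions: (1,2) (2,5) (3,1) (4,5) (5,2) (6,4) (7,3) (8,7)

6

Same column: (1,2)–(5,2) (column 2); (2,5)–(4,5) (column 5).
Same diagonal: (1,2)–(4,5) (|1−4| = |2−5| = 3); (2,5)–(5,2) (|2−5| = |5−2| = 3); (3,1)–(6,4) (|3−6| = |1−4| = 3); (6,4)–(7,3) (|6−7| = |4−3| = 1).
Total attacking pairs: 6.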